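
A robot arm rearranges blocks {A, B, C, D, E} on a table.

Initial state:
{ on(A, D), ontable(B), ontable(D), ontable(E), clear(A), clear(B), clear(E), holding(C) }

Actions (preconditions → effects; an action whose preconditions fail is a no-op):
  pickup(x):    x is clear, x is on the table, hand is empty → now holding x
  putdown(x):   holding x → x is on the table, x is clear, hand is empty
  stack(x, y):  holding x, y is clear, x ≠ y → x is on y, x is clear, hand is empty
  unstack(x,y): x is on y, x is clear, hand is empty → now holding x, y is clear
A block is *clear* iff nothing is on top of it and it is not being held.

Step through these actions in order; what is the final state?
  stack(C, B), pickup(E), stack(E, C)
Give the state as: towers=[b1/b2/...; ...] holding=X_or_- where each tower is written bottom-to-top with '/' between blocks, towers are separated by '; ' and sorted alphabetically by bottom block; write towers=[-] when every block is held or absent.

step 1 (stack(C, B)): towers=[B/C; D/A; E] holding=-
step 2 (pickup(E)): towers=[B/C; D/A] holding=E
step 3 (stack(E, C)): towers=[B/C/E; D/A] holding=-

towers=[B/C/E; D/A] holding=-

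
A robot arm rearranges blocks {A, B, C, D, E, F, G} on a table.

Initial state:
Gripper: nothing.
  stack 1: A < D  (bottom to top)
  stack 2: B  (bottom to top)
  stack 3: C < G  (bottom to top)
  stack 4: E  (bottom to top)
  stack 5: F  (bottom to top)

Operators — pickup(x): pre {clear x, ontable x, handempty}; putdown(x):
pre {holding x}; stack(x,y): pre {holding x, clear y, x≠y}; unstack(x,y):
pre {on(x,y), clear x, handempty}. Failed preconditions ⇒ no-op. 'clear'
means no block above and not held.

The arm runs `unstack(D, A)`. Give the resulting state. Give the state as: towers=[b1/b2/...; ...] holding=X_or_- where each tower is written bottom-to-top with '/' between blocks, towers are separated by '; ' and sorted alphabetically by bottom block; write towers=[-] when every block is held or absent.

towers=[A; B; C/G; E; F] holding=D

before: towers=[A/D; B; C/G; E; F] holding=-
pre[unstack(D, A)]: on(D,A) ok, clear(D) ok, handempty ok
all met → apply unstack(D, A)
after:  towers=[A; B; C/G; E; F] holding=D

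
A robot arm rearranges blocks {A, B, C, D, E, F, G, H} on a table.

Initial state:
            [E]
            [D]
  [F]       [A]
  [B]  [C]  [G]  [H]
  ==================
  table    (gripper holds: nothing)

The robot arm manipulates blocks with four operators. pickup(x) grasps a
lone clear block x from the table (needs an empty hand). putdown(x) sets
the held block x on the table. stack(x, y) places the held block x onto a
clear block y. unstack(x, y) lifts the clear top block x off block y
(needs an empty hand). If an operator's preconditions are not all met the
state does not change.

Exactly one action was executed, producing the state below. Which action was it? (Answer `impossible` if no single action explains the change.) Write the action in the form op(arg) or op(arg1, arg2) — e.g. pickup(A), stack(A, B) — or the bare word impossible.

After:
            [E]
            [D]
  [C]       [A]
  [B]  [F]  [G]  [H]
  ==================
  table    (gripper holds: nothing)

impossible

target: towers=[B/C; F; G/A/D/E; H] holding=-
     unstack(E, D) → towers=[B/F; C; G/A/D; H] holding=E
         pickup(H) → towers=[B/F; C; G/A/D/E] holding=H
     unstack(F, B) → towers=[B; C; G/A/D/E; H] holding=F
         pickup(C) → towers=[B/F; G/A/D/E; H] holding=C
none of the 4 applicable actions match → impossible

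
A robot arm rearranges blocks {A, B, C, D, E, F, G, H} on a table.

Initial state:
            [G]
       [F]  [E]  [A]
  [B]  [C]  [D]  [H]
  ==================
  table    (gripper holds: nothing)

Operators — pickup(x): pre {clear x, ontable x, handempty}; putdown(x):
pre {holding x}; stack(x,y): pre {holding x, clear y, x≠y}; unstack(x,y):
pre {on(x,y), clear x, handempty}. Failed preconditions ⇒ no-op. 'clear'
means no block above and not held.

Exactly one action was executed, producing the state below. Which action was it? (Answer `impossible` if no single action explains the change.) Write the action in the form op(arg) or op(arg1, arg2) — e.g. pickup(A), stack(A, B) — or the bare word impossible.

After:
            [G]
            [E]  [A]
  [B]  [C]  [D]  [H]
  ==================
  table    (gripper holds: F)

target: towers=[B; C; D/E/G; H/A] holding=F
     unstack(G, E) → towers=[B; C/F; D/E; H/A] holding=G
     unstack(A, H) → towers=[B; C/F; D/E/G; H] holding=A
         pickup(B) → towers=[C/F; D/E/G; H/A] holding=B
     unstack(F, C) → towers=[B; C; D/E/G; H/A] holding=F  ← match

unstack(F, C)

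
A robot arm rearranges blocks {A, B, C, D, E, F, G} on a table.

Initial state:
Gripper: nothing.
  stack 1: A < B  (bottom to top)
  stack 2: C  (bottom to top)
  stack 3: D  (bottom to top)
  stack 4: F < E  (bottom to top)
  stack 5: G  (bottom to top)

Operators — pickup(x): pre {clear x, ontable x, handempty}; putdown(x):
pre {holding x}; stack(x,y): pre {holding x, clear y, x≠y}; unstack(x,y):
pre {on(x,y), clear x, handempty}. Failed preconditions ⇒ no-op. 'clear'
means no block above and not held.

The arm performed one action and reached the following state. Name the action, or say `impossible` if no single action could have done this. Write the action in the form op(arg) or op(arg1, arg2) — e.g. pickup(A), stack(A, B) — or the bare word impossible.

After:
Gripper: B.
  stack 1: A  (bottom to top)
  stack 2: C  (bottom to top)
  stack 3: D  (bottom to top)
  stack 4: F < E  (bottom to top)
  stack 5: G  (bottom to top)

unstack(B, A)

target: towers=[A; C; D; F/E; G] holding=B
     unstack(B, A) → towers=[A; C; D; F/E; G] holding=B  ← match
         pickup(G) → towers=[A/B; C; D; F/E] holding=G
         pickup(D) → towers=[A/B; C; F/E; G] holding=D
     unstack(E, F) → towers=[A/B; C; D; F; G] holding=E
         pickup(C) → towers=[A/B; D; F/E; G] holding=C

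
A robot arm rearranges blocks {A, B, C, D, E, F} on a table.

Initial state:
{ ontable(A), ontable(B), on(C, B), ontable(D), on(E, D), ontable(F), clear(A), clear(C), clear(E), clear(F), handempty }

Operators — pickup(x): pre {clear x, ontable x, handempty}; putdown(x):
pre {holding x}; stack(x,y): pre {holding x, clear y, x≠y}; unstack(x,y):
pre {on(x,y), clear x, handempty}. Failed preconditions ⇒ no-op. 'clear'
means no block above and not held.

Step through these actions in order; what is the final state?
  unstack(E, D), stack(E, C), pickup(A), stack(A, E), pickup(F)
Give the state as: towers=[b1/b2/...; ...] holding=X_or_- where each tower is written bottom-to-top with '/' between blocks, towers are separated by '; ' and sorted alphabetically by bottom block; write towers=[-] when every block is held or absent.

towers=[B/C/E/A; D] holding=F

step 1 (unstack(E, D)): towers=[A; B/C; D; F] holding=E
step 2 (stack(E, C)): towers=[A; B/C/E; D; F] holding=-
step 3 (pickup(A)): towers=[B/C/E; D; F] holding=A
step 4 (stack(A, E)): towers=[B/C/E/A; D; F] holding=-
step 5 (pickup(F)): towers=[B/C/E/A; D] holding=F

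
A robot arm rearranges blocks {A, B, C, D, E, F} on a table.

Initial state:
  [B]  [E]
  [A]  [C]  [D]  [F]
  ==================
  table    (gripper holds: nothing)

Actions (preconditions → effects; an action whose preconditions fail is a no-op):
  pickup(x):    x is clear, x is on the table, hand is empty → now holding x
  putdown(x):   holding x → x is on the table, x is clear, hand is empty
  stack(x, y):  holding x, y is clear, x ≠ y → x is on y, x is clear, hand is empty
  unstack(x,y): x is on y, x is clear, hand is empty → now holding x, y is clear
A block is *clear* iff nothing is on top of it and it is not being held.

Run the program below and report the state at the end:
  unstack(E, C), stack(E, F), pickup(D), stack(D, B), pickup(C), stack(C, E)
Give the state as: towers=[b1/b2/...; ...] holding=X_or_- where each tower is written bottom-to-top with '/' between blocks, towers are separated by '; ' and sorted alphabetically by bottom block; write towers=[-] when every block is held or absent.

step 1 (unstack(E, C)): towers=[A/B; C; D; F] holding=E
step 2 (stack(E, F)): towers=[A/B; C; D; F/E] holding=-
step 3 (pickup(D)): towers=[A/B; C; F/E] holding=D
step 4 (stack(D, B)): towers=[A/B/D; C; F/E] holding=-
step 5 (pickup(C)): towers=[A/B/D; F/E] holding=C
step 6 (stack(C, E)): towers=[A/B/D; F/E/C] holding=-

towers=[A/B/D; F/E/C] holding=-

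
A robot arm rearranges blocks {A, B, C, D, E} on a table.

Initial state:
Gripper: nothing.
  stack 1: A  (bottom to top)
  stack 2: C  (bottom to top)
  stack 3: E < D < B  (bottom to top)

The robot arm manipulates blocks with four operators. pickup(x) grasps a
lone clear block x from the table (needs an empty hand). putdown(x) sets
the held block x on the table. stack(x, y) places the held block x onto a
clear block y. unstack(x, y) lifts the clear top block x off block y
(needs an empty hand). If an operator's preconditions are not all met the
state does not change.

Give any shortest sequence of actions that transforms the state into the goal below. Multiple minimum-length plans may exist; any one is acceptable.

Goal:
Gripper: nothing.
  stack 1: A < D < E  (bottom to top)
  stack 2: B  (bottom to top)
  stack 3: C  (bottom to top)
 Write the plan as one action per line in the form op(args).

step 1 (unstack(B, D)): towers=[A; C; E/D] holding=B
step 2 (putdown(B)): towers=[A; B; C; E/D] holding=-
step 3 (unstack(D, E)): towers=[A; B; C; E] holding=D
step 4 (stack(D, A)): towers=[A/D; B; C; E] holding=-
step 5 (pickup(E)): towers=[A/D; B; C] holding=E
step 6 (stack(E, D)): towers=[A/D/E; B; C] holding=-
goal check: towers=[A/D/E; B; C] holding=- — reached (length 6, optimal by BFS)

unstack(B, D)
putdown(B)
unstack(D, E)
stack(D, A)
pickup(E)
stack(E, D)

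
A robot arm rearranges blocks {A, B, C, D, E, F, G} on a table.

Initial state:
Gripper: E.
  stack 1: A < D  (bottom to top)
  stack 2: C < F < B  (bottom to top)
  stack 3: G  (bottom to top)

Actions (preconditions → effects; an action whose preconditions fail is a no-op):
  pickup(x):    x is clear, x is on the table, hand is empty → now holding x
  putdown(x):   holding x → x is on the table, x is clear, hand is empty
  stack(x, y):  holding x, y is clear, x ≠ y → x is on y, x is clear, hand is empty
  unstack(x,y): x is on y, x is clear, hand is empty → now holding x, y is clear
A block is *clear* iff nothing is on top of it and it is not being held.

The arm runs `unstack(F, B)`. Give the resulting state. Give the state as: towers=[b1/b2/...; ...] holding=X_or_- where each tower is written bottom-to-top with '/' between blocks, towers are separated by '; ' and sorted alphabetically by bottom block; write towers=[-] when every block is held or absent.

towers=[A/D; C/F/B; G] holding=E

before: towers=[A/D; C/F/B; G] holding=E
pre[unstack(F, B)]: on(F,B) no, clear(F) no, handempty no
on(F,B), clear(F), handempty unmet → unstack(F, B) is a no-op
after:  towers=[A/D; C/F/B; G] holding=E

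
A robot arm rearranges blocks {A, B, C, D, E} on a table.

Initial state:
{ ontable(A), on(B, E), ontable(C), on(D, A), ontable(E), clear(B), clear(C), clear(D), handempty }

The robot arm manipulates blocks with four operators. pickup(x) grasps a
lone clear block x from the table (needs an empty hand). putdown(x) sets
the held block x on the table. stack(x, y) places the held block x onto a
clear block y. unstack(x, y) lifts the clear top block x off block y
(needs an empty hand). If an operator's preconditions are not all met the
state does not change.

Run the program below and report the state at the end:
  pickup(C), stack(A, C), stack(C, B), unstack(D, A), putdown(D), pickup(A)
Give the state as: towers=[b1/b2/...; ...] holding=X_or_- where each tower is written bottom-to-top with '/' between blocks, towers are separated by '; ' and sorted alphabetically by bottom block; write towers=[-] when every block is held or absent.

towers=[D; E/B/C] holding=A

step 1 (pickup(C)): towers=[A/D; E/B] holding=C
step 2 (stack(A, C)) [no-op]: towers=[A/D; E/B] holding=C
step 3 (stack(C, B)): towers=[A/D; E/B/C] holding=-
step 4 (unstack(D, A)): towers=[A; E/B/C] holding=D
step 5 (putdown(D)): towers=[A; D; E/B/C] holding=-
step 6 (pickup(A)): towers=[D; E/B/C] holding=A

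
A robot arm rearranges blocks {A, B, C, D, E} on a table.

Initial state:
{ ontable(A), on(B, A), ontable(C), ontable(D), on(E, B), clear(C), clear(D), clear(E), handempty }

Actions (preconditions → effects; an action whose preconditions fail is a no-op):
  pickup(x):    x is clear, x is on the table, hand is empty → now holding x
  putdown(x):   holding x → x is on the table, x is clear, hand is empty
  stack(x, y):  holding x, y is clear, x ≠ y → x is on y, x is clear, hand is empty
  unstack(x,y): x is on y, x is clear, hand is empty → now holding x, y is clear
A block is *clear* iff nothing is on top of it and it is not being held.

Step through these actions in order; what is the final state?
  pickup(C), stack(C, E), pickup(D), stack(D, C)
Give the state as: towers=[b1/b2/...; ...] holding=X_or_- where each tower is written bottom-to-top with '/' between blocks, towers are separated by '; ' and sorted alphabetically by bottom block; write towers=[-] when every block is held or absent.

towers=[A/B/E/C/D] holding=-

step 1 (pickup(C)): towers=[A/B/E; D] holding=C
step 2 (stack(C, E)): towers=[A/B/E/C; D] holding=-
step 3 (pickup(D)): towers=[A/B/E/C] holding=D
step 4 (stack(D, C)): towers=[A/B/E/C/D] holding=-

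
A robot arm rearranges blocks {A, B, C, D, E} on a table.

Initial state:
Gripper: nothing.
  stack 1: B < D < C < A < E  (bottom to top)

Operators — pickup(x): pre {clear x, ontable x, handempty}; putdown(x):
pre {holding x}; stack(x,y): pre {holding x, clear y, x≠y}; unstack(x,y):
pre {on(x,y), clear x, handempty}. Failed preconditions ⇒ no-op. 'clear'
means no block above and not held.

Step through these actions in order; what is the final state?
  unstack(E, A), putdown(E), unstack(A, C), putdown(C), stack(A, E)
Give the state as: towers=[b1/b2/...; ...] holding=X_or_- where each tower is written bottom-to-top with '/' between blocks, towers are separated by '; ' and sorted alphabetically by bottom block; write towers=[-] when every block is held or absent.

towers=[B/D/C; E/A] holding=-

step 1 (unstack(E, A)): towers=[B/D/C/A] holding=E
step 2 (putdown(E)): towers=[B/D/C/A; E] holding=-
step 3 (unstack(A, C)): towers=[B/D/C; E] holding=A
step 4 (putdown(C)) [no-op]: towers=[B/D/C; E] holding=A
step 5 (stack(A, E)): towers=[B/D/C; E/A] holding=-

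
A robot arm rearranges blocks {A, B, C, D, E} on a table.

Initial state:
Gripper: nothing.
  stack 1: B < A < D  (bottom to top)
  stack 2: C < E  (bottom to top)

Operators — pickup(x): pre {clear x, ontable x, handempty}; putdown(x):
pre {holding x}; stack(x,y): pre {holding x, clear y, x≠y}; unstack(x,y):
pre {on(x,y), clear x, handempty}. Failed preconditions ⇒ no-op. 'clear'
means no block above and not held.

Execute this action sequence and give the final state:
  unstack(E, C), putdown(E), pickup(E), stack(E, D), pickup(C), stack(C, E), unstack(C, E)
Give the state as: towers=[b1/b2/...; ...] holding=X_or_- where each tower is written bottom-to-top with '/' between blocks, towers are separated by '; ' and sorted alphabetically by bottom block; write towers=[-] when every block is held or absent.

towers=[B/A/D/E] holding=C

step 1 (unstack(E, C)): towers=[B/A/D; C] holding=E
step 2 (putdown(E)): towers=[B/A/D; C; E] holding=-
step 3 (pickup(E)): towers=[B/A/D; C] holding=E
step 4 (stack(E, D)): towers=[B/A/D/E; C] holding=-
step 5 (pickup(C)): towers=[B/A/D/E] holding=C
step 6 (stack(C, E)): towers=[B/A/D/E/C] holding=-
step 7 (unstack(C, E)): towers=[B/A/D/E] holding=C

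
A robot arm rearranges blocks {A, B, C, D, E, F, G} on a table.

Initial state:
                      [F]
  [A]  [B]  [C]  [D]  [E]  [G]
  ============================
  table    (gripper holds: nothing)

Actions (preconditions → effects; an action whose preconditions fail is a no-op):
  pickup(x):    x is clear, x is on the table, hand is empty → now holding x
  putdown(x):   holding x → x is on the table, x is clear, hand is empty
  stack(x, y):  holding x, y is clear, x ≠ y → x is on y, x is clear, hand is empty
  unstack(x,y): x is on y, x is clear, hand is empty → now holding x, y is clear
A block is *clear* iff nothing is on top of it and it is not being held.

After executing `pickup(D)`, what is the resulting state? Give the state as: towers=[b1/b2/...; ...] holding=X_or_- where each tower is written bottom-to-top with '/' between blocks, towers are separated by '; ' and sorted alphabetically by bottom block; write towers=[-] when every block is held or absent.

towers=[A; B; C; E/F; G] holding=D

before: towers=[A; B; C; D; E/F; G] holding=-
pre[pickup(D)]: clear(D) ok, ontable(D) ok, handempty ok
all met → apply pickup(D)
after:  towers=[A; B; C; E/F; G] holding=D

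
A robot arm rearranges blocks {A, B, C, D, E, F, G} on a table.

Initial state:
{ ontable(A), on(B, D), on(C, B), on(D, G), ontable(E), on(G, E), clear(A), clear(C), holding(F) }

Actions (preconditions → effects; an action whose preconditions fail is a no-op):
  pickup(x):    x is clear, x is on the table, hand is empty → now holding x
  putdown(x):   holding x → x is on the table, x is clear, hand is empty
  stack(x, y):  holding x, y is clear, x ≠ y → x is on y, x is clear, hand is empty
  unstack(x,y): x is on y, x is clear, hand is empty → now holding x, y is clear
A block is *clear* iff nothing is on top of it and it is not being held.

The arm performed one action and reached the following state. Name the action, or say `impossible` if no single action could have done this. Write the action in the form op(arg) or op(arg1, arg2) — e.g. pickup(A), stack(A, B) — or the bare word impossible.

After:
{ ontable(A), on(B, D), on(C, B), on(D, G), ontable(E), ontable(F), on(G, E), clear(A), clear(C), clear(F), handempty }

putdown(F)

target: towers=[A; E/G/D/B/C; F] holding=-
        putdown(F) → towers=[A; E/G/D/B/C; F] holding=-  ← match
       stack(F, A) → towers=[A/F; E/G/D/B/C] holding=-
       stack(F, C) → towers=[A; E/G/D/B/C/F] holding=-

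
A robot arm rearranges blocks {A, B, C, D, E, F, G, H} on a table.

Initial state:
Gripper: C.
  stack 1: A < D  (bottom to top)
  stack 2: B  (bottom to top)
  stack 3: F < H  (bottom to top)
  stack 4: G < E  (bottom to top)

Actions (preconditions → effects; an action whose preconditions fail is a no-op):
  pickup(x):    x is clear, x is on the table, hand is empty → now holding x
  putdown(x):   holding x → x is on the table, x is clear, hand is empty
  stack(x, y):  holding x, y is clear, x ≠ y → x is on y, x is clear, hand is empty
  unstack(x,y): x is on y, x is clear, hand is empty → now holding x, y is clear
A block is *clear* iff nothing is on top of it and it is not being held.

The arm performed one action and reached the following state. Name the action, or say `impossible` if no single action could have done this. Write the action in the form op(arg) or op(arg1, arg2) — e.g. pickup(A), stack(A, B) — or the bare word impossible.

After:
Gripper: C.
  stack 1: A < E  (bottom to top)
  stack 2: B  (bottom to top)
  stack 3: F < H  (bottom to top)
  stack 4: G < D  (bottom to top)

target: towers=[A/E; B; F/H; G/D] holding=C
        putdown(C) → towers=[A/D; B; C; F/H; G/E] holding=-
       stack(C, E) → towers=[A/D; B; F/H; G/E/C] holding=-
       stack(C, H) → towers=[A/D; B; F/H/C; G/E] holding=-
       stack(C, B) → towers=[A/D; B/C; F/H; G/E] holding=-
       stack(C, D) → towers=[A/D/C; B; F/H; G/E] holding=-
none of the 5 applicable actions match → impossible

impossible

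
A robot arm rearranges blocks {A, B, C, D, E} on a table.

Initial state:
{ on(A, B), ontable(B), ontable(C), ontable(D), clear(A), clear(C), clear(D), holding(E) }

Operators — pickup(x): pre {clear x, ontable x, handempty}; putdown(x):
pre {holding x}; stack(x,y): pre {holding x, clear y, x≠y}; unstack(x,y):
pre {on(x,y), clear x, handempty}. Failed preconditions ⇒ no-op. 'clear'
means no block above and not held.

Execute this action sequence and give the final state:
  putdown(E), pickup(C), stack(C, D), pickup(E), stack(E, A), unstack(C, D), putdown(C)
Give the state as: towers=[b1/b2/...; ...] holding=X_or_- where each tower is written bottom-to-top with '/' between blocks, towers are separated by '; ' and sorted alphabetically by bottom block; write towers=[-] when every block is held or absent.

step 1 (putdown(E)): towers=[B/A; C; D; E] holding=-
step 2 (pickup(C)): towers=[B/A; D; E] holding=C
step 3 (stack(C, D)): towers=[B/A; D/C; E] holding=-
step 4 (pickup(E)): towers=[B/A; D/C] holding=E
step 5 (stack(E, A)): towers=[B/A/E; D/C] holding=-
step 6 (unstack(C, D)): towers=[B/A/E; D] holding=C
step 7 (putdown(C)): towers=[B/A/E; C; D] holding=-

towers=[B/A/E; C; D] holding=-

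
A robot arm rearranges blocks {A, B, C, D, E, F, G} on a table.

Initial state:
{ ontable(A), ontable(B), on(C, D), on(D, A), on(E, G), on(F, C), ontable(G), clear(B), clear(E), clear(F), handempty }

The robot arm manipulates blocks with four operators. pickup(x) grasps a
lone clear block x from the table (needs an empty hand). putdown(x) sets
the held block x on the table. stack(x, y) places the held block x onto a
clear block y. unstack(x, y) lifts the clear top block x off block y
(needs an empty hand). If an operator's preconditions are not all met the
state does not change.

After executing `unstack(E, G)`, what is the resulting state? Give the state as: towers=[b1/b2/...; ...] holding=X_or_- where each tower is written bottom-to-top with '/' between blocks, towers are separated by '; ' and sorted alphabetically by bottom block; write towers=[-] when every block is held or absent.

towers=[A/D/C/F; B; G] holding=E

before: towers=[A/D/C/F; B; G/E] holding=-
pre[unstack(E, G)]: on(E,G) ✓, clear(E) ✓, handempty ✓
all met → apply unstack(E, G)
after:  towers=[A/D/C/F; B; G] holding=E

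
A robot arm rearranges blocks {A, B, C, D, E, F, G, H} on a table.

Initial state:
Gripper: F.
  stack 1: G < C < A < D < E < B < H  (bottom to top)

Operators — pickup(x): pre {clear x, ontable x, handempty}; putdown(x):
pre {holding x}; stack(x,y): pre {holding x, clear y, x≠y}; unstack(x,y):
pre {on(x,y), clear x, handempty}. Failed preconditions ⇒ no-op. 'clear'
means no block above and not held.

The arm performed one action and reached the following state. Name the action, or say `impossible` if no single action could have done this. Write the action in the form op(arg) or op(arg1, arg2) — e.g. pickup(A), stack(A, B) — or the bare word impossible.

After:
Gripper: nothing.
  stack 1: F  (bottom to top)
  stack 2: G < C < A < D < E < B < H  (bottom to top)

putdown(F)

target: towers=[F; G/C/A/D/E/B/H] holding=-
        putdown(F) → towers=[F; G/C/A/D/E/B/H] holding=-  ← match
       stack(F, H) → towers=[G/C/A/D/E/B/H/F] holding=-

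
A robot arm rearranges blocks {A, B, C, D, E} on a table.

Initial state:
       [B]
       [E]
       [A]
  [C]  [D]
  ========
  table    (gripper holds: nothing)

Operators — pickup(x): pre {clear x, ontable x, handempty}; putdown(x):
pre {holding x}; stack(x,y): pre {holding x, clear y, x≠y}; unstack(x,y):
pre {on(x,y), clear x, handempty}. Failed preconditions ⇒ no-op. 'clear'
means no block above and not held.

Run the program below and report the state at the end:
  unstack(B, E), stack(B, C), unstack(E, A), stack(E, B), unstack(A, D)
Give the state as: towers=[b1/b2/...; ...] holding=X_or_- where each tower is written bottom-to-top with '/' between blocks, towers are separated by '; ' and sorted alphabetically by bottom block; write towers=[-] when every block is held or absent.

towers=[C/B/E; D] holding=A

step 1 (unstack(B, E)): towers=[C; D/A/E] holding=B
step 2 (stack(B, C)): towers=[C/B; D/A/E] holding=-
step 3 (unstack(E, A)): towers=[C/B; D/A] holding=E
step 4 (stack(E, B)): towers=[C/B/E; D/A] holding=-
step 5 (unstack(A, D)): towers=[C/B/E; D] holding=A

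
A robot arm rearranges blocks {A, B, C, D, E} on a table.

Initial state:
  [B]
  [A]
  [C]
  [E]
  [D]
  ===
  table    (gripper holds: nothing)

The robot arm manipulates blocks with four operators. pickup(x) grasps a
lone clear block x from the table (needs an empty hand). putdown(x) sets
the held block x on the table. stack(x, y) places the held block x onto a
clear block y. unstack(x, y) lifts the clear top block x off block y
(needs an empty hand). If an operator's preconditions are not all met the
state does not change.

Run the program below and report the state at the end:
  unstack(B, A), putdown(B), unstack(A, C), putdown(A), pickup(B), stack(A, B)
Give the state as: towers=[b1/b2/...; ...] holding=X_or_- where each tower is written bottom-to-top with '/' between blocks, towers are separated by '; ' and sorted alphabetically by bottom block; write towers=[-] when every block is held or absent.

towers=[A; D/E/C] holding=B

step 1 (unstack(B, A)): towers=[D/E/C/A] holding=B
step 2 (putdown(B)): towers=[B; D/E/C/A] holding=-
step 3 (unstack(A, C)): towers=[B; D/E/C] holding=A
step 4 (putdown(A)): towers=[A; B; D/E/C] holding=-
step 5 (pickup(B)): towers=[A; D/E/C] holding=B
step 6 (stack(A, B)) [no-op]: towers=[A; D/E/C] holding=B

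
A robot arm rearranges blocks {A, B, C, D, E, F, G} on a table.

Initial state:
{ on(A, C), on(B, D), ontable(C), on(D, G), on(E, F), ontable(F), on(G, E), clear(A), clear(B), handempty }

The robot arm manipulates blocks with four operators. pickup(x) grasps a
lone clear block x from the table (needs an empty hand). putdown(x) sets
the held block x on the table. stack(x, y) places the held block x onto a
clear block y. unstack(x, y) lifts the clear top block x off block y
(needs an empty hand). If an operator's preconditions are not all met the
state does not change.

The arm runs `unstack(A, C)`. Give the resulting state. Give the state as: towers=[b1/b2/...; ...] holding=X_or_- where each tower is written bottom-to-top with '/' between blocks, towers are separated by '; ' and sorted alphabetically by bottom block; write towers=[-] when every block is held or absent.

towers=[C; F/E/G/D/B] holding=A

before: towers=[C/A; F/E/G/D/B] holding=-
pre[unstack(A, C)]: on(A,C) ✓, clear(A) ✓, handempty ✓
all met → apply unstack(A, C)
after:  towers=[C; F/E/G/D/B] holding=A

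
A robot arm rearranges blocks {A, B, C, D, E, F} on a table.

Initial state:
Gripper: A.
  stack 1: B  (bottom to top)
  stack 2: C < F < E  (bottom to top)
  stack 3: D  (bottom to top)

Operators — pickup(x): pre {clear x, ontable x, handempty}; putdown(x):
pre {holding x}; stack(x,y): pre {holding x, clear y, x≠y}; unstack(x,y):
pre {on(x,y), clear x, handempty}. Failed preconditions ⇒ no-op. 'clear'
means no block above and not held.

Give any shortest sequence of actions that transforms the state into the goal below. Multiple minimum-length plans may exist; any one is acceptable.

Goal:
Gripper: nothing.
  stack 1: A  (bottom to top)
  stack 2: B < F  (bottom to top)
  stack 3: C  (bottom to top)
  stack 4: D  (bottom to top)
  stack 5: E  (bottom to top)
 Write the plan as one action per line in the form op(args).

putdown(A)
unstack(E, F)
putdown(E)
unstack(F, C)
stack(F, B)

step 1 (putdown(A)): towers=[A; B; C/F/E; D] holding=-
step 2 (unstack(E, F)): towers=[A; B; C/F; D] holding=E
step 3 (putdown(E)): towers=[A; B; C/F; D; E] holding=-
step 4 (unstack(F, C)): towers=[A; B; C; D; E] holding=F
step 5 (stack(F, B)): towers=[A; B/F; C; D; E] holding=-
goal check: towers=[A; B/F; C; D; E] holding=- — reached (length 5, optimal by BFS)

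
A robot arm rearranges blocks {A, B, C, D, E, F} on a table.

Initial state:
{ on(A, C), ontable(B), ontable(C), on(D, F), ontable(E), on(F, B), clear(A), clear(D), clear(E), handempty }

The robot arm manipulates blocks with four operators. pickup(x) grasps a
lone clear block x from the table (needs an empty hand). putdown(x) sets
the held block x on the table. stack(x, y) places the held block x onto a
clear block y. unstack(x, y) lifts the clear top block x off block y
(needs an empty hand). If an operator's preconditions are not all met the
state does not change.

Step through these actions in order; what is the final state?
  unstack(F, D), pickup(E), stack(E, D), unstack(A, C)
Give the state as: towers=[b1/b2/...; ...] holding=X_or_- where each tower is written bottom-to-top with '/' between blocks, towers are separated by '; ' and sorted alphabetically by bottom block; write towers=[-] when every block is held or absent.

step 1 (unstack(F, D)) [no-op]: towers=[B/F/D; C/A; E] holding=-
step 2 (pickup(E)): towers=[B/F/D; C/A] holding=E
step 3 (stack(E, D)): towers=[B/F/D/E; C/A] holding=-
step 4 (unstack(A, C)): towers=[B/F/D/E; C] holding=A

towers=[B/F/D/E; C] holding=A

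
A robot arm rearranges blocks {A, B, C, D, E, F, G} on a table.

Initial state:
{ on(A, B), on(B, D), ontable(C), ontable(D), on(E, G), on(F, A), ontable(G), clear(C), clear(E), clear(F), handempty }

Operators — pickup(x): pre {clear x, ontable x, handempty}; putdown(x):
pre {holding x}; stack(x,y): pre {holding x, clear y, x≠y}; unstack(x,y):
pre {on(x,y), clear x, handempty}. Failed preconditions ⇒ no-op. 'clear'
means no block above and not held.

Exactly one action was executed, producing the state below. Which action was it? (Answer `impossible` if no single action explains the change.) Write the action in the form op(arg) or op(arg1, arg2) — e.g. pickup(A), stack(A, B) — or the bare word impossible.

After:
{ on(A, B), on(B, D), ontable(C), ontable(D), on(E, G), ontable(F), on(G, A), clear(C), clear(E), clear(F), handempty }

impossible

target: towers=[C; D/B/A/G/E; F] holding=-
     unstack(F, A) → towers=[C; D/B/A; G/E] holding=F
     unstack(E, G) → towers=[C; D/B/A/F; G] holding=E
         pickup(C) → towers=[D/B/A/F; G/E] holding=C
none of the 3 applicable actions match → impossible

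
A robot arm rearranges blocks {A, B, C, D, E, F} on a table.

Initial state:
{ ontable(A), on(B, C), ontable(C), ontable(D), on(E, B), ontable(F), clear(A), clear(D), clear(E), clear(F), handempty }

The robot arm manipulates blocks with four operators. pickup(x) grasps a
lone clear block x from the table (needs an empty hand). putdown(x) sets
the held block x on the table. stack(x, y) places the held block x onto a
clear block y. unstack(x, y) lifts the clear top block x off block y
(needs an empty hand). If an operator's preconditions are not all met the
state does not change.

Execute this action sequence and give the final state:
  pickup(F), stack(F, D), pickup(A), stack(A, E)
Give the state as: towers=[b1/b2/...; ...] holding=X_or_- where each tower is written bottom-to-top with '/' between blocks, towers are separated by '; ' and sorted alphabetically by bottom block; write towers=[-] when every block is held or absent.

towers=[C/B/E/A; D/F] holding=-

step 1 (pickup(F)): towers=[A; C/B/E; D] holding=F
step 2 (stack(F, D)): towers=[A; C/B/E; D/F] holding=-
step 3 (pickup(A)): towers=[C/B/E; D/F] holding=A
step 4 (stack(A, E)): towers=[C/B/E/A; D/F] holding=-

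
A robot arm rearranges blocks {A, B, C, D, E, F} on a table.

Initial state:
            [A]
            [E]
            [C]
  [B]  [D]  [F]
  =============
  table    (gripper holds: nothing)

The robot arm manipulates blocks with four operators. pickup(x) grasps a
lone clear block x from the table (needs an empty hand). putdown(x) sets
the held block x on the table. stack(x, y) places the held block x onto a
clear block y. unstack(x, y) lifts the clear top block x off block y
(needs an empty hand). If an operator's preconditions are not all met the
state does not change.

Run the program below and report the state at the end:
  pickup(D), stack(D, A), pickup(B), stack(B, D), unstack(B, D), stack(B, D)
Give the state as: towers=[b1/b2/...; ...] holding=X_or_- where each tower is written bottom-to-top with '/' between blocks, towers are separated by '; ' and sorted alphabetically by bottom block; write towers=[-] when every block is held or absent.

step 1 (pickup(D)): towers=[B; F/C/E/A] holding=D
step 2 (stack(D, A)): towers=[B; F/C/E/A/D] holding=-
step 3 (pickup(B)): towers=[F/C/E/A/D] holding=B
step 4 (stack(B, D)): towers=[F/C/E/A/D/B] holding=-
step 5 (unstack(B, D)): towers=[F/C/E/A/D] holding=B
step 6 (stack(B, D)): towers=[F/C/E/A/D/B] holding=-

towers=[F/C/E/A/D/B] holding=-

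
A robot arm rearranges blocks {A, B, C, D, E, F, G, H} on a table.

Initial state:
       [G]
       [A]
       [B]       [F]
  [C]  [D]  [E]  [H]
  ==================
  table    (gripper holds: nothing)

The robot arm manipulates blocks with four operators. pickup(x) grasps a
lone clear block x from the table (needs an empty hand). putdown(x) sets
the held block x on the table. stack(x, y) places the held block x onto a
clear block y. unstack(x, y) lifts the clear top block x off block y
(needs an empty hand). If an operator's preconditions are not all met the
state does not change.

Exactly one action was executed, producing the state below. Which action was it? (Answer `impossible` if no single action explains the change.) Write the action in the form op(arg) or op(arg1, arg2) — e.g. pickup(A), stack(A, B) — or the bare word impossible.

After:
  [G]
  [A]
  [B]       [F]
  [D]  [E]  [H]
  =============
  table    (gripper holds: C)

pickup(C)

target: towers=[D/B/A/G; E; H/F] holding=C
     unstack(G, A) → towers=[C; D/B/A; E; H/F] holding=G
         pickup(E) → towers=[C; D/B/A/G; H/F] holding=E
     unstack(F, H) → towers=[C; D/B/A/G; E; H] holding=F
         pickup(C) → towers=[D/B/A/G; E; H/F] holding=C  ← match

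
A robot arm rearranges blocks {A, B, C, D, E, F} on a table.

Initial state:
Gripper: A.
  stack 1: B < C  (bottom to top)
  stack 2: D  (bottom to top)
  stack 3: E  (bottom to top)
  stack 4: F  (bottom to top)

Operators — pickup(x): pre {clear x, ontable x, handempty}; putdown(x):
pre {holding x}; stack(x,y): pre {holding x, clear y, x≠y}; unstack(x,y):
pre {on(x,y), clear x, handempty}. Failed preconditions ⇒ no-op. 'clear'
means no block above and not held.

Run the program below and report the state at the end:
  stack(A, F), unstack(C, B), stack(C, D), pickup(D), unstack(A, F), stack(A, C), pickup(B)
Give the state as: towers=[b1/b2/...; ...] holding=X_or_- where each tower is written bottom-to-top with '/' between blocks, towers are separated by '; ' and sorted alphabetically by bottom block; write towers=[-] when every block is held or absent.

step 1 (stack(A, F)): towers=[B/C; D; E; F/A] holding=-
step 2 (unstack(C, B)): towers=[B; D; E; F/A] holding=C
step 3 (stack(C, D)): towers=[B; D/C; E; F/A] holding=-
step 4 (pickup(D)) [no-op]: towers=[B; D/C; E; F/A] holding=-
step 5 (unstack(A, F)): towers=[B; D/C; E; F] holding=A
step 6 (stack(A, C)): towers=[B; D/C/A; E; F] holding=-
step 7 (pickup(B)): towers=[D/C/A; E; F] holding=B

towers=[D/C/A; E; F] holding=B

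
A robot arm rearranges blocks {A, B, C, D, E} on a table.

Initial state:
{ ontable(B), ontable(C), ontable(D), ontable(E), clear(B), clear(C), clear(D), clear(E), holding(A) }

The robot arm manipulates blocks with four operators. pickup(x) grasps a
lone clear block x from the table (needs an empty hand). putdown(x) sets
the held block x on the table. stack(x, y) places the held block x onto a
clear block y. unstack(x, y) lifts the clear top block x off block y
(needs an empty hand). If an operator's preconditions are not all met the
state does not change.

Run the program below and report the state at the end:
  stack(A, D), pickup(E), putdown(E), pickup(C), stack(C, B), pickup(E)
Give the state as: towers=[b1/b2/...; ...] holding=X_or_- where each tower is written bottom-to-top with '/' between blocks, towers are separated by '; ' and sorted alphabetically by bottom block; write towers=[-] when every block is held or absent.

towers=[B/C; D/A] holding=E

step 1 (stack(A, D)): towers=[B; C; D/A; E] holding=-
step 2 (pickup(E)): towers=[B; C; D/A] holding=E
step 3 (putdown(E)): towers=[B; C; D/A; E] holding=-
step 4 (pickup(C)): towers=[B; D/A; E] holding=C
step 5 (stack(C, B)): towers=[B/C; D/A; E] holding=-
step 6 (pickup(E)): towers=[B/C; D/A] holding=E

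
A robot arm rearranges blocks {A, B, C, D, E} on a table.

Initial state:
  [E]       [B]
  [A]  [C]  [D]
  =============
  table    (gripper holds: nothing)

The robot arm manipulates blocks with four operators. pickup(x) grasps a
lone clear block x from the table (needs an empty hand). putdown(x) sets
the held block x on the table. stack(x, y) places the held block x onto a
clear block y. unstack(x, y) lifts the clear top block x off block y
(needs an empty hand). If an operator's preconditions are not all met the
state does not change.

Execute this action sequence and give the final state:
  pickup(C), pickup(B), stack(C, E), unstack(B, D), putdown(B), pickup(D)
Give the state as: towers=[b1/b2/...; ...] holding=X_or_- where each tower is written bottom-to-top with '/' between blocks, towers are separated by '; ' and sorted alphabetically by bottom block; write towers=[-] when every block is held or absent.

step 1 (pickup(C)): towers=[A/E; D/B] holding=C
step 2 (pickup(B)) [no-op]: towers=[A/E; D/B] holding=C
step 3 (stack(C, E)): towers=[A/E/C; D/B] holding=-
step 4 (unstack(B, D)): towers=[A/E/C; D] holding=B
step 5 (putdown(B)): towers=[A/E/C; B; D] holding=-
step 6 (pickup(D)): towers=[A/E/C; B] holding=D

towers=[A/E/C; B] holding=D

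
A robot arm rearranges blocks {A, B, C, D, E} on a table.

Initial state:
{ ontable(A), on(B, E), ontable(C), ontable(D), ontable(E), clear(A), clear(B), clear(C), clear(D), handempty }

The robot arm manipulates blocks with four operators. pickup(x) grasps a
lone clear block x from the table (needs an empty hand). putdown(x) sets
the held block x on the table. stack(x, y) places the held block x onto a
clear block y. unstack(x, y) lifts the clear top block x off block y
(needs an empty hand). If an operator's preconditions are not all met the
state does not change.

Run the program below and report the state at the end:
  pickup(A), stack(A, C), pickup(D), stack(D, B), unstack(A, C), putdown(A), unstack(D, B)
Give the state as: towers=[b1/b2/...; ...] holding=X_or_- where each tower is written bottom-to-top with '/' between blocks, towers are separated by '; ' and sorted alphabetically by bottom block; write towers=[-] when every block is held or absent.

towers=[A; C; E/B] holding=D

step 1 (pickup(A)): towers=[C; D; E/B] holding=A
step 2 (stack(A, C)): towers=[C/A; D; E/B] holding=-
step 3 (pickup(D)): towers=[C/A; E/B] holding=D
step 4 (stack(D, B)): towers=[C/A; E/B/D] holding=-
step 5 (unstack(A, C)): towers=[C; E/B/D] holding=A
step 6 (putdown(A)): towers=[A; C; E/B/D] holding=-
step 7 (unstack(D, B)): towers=[A; C; E/B] holding=D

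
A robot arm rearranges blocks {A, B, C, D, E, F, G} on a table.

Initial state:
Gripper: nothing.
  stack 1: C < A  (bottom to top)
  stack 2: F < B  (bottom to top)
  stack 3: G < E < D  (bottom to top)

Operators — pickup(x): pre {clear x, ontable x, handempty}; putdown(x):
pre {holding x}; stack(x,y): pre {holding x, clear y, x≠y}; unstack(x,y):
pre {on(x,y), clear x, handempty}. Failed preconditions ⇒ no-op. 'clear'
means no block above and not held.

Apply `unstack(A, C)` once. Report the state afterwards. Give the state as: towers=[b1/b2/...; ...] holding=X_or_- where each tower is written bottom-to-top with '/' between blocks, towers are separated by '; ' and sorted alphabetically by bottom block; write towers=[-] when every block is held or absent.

towers=[C; F/B; G/E/D] holding=A

before: towers=[C/A; F/B; G/E/D] holding=-
pre[unstack(A, C)]: on(A,C) ok, clear(A) ok, handempty ok
all met → apply unstack(A, C)
after:  towers=[C; F/B; G/E/D] holding=A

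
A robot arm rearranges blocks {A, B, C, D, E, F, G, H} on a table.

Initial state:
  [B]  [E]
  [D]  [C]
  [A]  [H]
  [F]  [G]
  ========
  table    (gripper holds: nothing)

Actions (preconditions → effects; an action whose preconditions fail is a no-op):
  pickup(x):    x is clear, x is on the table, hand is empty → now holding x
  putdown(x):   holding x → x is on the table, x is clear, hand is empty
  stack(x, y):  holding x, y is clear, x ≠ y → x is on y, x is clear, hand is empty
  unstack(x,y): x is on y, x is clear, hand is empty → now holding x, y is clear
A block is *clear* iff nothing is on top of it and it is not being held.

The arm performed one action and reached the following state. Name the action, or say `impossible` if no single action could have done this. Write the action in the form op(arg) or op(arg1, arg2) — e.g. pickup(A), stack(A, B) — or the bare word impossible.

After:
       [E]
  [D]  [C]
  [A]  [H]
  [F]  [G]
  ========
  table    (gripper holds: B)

target: towers=[F/A/D; G/H/C/E] holding=B
     unstack(E, C) → towers=[F/A/D/B; G/H/C] holding=E
     unstack(B, D) → towers=[F/A/D; G/H/C/E] holding=B  ← match

unstack(B, D)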